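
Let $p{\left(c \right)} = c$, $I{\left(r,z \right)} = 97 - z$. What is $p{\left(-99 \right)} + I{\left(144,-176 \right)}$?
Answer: $174$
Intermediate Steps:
$p{\left(-99 \right)} + I{\left(144,-176 \right)} = -99 + \left(97 - -176\right) = -99 + \left(97 + 176\right) = -99 + 273 = 174$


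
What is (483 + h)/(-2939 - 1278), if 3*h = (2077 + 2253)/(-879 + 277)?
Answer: -433984/3807951 ≈ -0.11397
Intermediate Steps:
h = -2165/903 (h = ((2077 + 2253)/(-879 + 277))/3 = (4330/(-602))/3 = (4330*(-1/602))/3 = (⅓)*(-2165/301) = -2165/903 ≈ -2.3976)
(483 + h)/(-2939 - 1278) = (483 - 2165/903)/(-2939 - 1278) = (433984/903)/(-4217) = (433984/903)*(-1/4217) = -433984/3807951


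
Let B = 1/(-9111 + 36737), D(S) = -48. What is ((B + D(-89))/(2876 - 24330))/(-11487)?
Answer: -1326047/6808209399348 ≈ -1.9477e-7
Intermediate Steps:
B = 1/27626 ≈ 3.6198e-5
((B + D(-89))/(2876 - 24330))/(-11487) = ((1/27626 - 48)/(2876 - 24330))/(-11487) = -1326047/27626/(-21454)*(-1/11487) = -1326047/27626*(-1/21454)*(-1/11487) = (1326047/592688204)*(-1/11487) = -1326047/6808209399348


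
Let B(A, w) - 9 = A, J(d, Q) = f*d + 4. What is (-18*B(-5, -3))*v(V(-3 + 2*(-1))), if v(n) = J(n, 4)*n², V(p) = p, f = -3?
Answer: -34200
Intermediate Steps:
J(d, Q) = 4 - 3*d (J(d, Q) = -3*d + 4 = 4 - 3*d)
B(A, w) = 9 + A
v(n) = n²*(4 - 3*n) (v(n) = (4 - 3*n)*n² = n²*(4 - 3*n))
(-18*B(-5, -3))*v(V(-3 + 2*(-1))) = (-18*(9 - 5))*((-3 + 2*(-1))²*(4 - 3*(-3 + 2*(-1)))) = (-18*4)*((-3 - 2)²*(4 - 3*(-3 - 2))) = -72*(-5)²*(4 - 3*(-5)) = -1800*(4 + 15) = -1800*19 = -72*475 = -34200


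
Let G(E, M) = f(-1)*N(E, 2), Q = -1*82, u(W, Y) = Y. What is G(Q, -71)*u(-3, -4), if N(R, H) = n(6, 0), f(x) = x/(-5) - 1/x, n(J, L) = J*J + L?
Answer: -864/5 ≈ -172.80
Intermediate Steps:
Q = -82
n(J, L) = L + J² (n(J, L) = J² + L = L + J²)
f(x) = -1/x - x/5 (f(x) = x*(-⅕) - 1/x = -x/5 - 1/x = -1/x - x/5)
N(R, H) = 36 (N(R, H) = 0 + 6² = 0 + 36 = 36)
G(E, M) = 216/5 (G(E, M) = (-1/(-1) - ⅕*(-1))*36 = (-1*(-1) + ⅕)*36 = (1 + ⅕)*36 = (6/5)*36 = 216/5)
G(Q, -71)*u(-3, -4) = (216/5)*(-4) = -864/5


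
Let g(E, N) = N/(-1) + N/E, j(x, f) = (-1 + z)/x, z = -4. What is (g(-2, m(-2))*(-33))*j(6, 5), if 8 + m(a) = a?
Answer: 825/2 ≈ 412.50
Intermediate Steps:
m(a) = -8 + a
j(x, f) = -5/x (j(x, f) = (-1 - 4)/x = -5/x)
g(E, N) = -N + N/E (g(E, N) = N*(-1) + N/E = -N + N/E)
(g(-2, m(-2))*(-33))*j(6, 5) = ((-(-8 - 2) + (-8 - 2)/(-2))*(-33))*(-5/6) = ((-1*(-10) - 10*(-½))*(-33))*(-5*⅙) = ((10 + 5)*(-33))*(-⅚) = (15*(-33))*(-⅚) = -495*(-⅚) = 825/2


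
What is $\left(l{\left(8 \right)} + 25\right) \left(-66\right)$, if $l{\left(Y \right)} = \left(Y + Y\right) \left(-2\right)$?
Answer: $462$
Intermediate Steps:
$l{\left(Y \right)} = - 4 Y$ ($l{\left(Y \right)} = 2 Y \left(-2\right) = - 4 Y$)
$\left(l{\left(8 \right)} + 25\right) \left(-66\right) = \left(\left(-4\right) 8 + 25\right) \left(-66\right) = \left(-32 + 25\right) \left(-66\right) = \left(-7\right) \left(-66\right) = 462$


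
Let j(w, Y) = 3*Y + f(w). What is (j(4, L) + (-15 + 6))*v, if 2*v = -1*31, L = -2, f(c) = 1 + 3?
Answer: 341/2 ≈ 170.50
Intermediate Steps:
f(c) = 4
j(w, Y) = 4 + 3*Y (j(w, Y) = 3*Y + 4 = 4 + 3*Y)
v = -31/2 (v = (-1*31)/2 = (½)*(-31) = -31/2 ≈ -15.500)
(j(4, L) + (-15 + 6))*v = ((4 + 3*(-2)) + (-15 + 6))*(-31/2) = ((4 - 6) - 9)*(-31/2) = (-2 - 9)*(-31/2) = -11*(-31/2) = 341/2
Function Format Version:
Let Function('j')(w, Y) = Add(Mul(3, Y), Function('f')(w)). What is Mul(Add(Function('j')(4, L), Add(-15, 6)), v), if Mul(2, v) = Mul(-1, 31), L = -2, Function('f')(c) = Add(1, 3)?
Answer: Rational(341, 2) ≈ 170.50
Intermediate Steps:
Function('f')(c) = 4
Function('j')(w, Y) = Add(4, Mul(3, Y)) (Function('j')(w, Y) = Add(Mul(3, Y), 4) = Add(4, Mul(3, Y)))
v = Rational(-31, 2) (v = Mul(Rational(1, 2), Mul(-1, 31)) = Mul(Rational(1, 2), -31) = Rational(-31, 2) ≈ -15.500)
Mul(Add(Function('j')(4, L), Add(-15, 6)), v) = Mul(Add(Add(4, Mul(3, -2)), Add(-15, 6)), Rational(-31, 2)) = Mul(Add(Add(4, -6), -9), Rational(-31, 2)) = Mul(Add(-2, -9), Rational(-31, 2)) = Mul(-11, Rational(-31, 2)) = Rational(341, 2)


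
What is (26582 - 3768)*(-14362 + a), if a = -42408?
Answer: -1295150780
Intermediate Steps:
(26582 - 3768)*(-14362 + a) = (26582 - 3768)*(-14362 - 42408) = 22814*(-56770) = -1295150780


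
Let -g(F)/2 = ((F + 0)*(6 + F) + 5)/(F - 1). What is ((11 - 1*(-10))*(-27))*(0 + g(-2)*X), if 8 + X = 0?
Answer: -9072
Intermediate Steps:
X = -8 (X = -8 + 0 = -8)
g(F) = -2*(5 + F*(6 + F))/(-1 + F) (g(F) = -2*((F + 0)*(6 + F) + 5)/(F - 1) = -2*(F*(6 + F) + 5)/(-1 + F) = -2*(5 + F*(6 + F))/(-1 + F))
((11 - 1*(-10))*(-27))*(0 + g(-2)*X) = ((11 - 1*(-10))*(-27))*(0 + (2*(-5 - 1*(-2)**2 - 6*(-2))/(-1 - 2))*(-8)) = ((11 + 10)*(-27))*(0 + (2*(-5 - 1*4 + 12)/(-3))*(-8)) = (21*(-27))*(0 + (2*(-1/3)*(-5 - 4 + 12))*(-8)) = -567*(0 + (2*(-1/3)*3)*(-8)) = -567*(0 - 2*(-8)) = -567*(0 + 16) = -567*16 = -9072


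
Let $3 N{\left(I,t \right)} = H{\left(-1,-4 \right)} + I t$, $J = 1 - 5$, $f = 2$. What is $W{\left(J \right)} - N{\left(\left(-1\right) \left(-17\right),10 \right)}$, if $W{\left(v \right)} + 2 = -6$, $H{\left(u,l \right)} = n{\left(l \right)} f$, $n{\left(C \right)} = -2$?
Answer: $- \frac{190}{3} \approx -63.333$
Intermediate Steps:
$J = -4$ ($J = 1 - 5 = -4$)
$H{\left(u,l \right)} = -4$ ($H{\left(u,l \right)} = \left(-2\right) 2 = -4$)
$W{\left(v \right)} = -8$ ($W{\left(v \right)} = -2 - 6 = -8$)
$N{\left(I,t \right)} = - \frac{4}{3} + \frac{I t}{3}$ ($N{\left(I,t \right)} = \frac{-4 + I t}{3} = - \frac{4}{3} + \frac{I t}{3}$)
$W{\left(J \right)} - N{\left(\left(-1\right) \left(-17\right),10 \right)} = -8 - \left(- \frac{4}{3} + \frac{1}{3} \left(\left(-1\right) \left(-17\right)\right) 10\right) = -8 - \left(- \frac{4}{3} + \frac{1}{3} \cdot 17 \cdot 10\right) = -8 - \left(- \frac{4}{3} + \frac{170}{3}\right) = -8 - \frac{166}{3} = - \frac{190}{3}$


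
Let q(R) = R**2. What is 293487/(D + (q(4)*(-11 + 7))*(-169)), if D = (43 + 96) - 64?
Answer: 293487/10891 ≈ 26.948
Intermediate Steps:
D = 75 (D = 139 - 64 = 75)
293487/(D + (q(4)*(-11 + 7))*(-169)) = 293487/(75 + (4**2*(-11 + 7))*(-169)) = 293487/(75 + (16*(-4))*(-169)) = 293487/(75 - 64*(-169)) = 293487/(75 + 10816) = 293487/10891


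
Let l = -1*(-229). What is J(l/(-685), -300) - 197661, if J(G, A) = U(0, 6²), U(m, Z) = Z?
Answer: -197625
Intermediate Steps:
l = 229
J(G, A) = 36 (J(G, A) = 6² = 36)
J(l/(-685), -300) - 197661 = 36 - 197661 = -197625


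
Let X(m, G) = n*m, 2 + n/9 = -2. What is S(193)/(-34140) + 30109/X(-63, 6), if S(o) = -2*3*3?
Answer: 85663507/6452460 ≈ 13.276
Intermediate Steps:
n = -36 (n = -18 + 9*(-2) = -18 - 18 = -36)
X(m, G) = -36*m
S(o) = -18 (S(o) = -6*3 = -18)
S(193)/(-34140) + 30109/X(-63, 6) = -18/(-34140) + 30109/((-36*(-63))) = -18*(-1/34140) + 30109/2268 = 3/5690 + 30109*(1/2268) = 3/5690 + 30109/2268 = 85663507/6452460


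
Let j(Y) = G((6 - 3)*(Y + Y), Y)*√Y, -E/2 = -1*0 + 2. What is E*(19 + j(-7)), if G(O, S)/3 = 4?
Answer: -76 - 48*I*√7 ≈ -76.0 - 127.0*I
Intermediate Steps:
G(O, S) = 12 (G(O, S) = 3*4 = 12)
E = -4 (E = -2*(-1*0 + 2) = -2*(0 + 2) = -2*2 = -4)
j(Y) = 12*√Y
E*(19 + j(-7)) = -4*(19 + 12*√(-7)) = -4*(19 + 12*(I*√7)) = -4*(19 + 12*I*√7) = -76 - 48*I*√7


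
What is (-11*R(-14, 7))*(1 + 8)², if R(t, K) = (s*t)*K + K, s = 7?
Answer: 604989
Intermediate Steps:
R(t, K) = K + 7*K*t (R(t, K) = (7*t)*K + K = 7*K*t + K = K + 7*K*t)
(-11*R(-14, 7))*(1 + 8)² = (-77*(1 + 7*(-14)))*(1 + 8)² = -77*(1 - 98)*9² = -77*(-97)*81 = -11*(-679)*81 = 7469*81 = 604989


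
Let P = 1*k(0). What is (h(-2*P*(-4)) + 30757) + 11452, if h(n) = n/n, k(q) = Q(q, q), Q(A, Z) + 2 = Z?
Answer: 42210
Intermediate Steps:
Q(A, Z) = -2 + Z
k(q) = -2 + q
P = -2 (P = 1*(-2 + 0) = 1*(-2) = -2)
h(n) = 1
(h(-2*P*(-4)) + 30757) + 11452 = (1 + 30757) + 11452 = 30758 + 11452 = 42210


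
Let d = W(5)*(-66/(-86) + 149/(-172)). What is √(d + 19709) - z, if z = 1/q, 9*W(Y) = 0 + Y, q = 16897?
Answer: -1/16897 + √1311906221/258 ≈ 140.39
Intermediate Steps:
W(Y) = Y/9 (W(Y) = (0 + Y)/9 = Y/9)
z = 1/16897 ≈ 5.9182e-5
d = -85/1548 (d = ((⅑)*5)*(-66/(-86) + 149/(-172)) = 5*(-66*(-1/86) + 149*(-1/172))/9 = 5*(33/43 - 149/172)/9 = (5/9)*(-17/172) = -85/1548 ≈ -0.054910)
√(d + 19709) - z = √(-85/1548 + 19709) - 1*1/16897 = √(30509447/1548) - 1/16897 = √1311906221/258 - 1/16897 = -1/16897 + √1311906221/258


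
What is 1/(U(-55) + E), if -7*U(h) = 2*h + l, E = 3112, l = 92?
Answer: 7/21802 ≈ 0.00032107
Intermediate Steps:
U(h) = -92/7 - 2*h/7 (U(h) = -(2*h + 92)/7 = -(92 + 2*h)/7 = -92/7 - 2*h/7)
1/(U(-55) + E) = 1/((-92/7 - 2/7*(-55)) + 3112) = 1/((-92/7 + 110/7) + 3112) = 1/(18/7 + 3112) = 1/(21802/7) = 7/21802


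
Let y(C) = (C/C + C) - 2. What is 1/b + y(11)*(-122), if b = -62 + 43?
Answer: -23181/19 ≈ -1220.1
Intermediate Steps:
b = -19
y(C) = -1 + C (y(C) = (1 + C) - 2 = -1 + C)
1/b + y(11)*(-122) = 1/(-19) + (-1 + 11)*(-122) = -1/19 + 10*(-122) = -1/19 - 1220 = -23181/19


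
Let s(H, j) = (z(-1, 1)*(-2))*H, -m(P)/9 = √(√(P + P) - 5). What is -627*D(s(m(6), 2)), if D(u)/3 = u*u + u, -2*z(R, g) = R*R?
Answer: 761805 - 304722*√3 + 16929*√(-5 + 2*√3) ≈ 2.3401e+5 + 20980.0*I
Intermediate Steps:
z(R, g) = -R²/2 (z(R, g) = -R*R/2 = -R²/2)
m(P) = -9*√(-5 + √2*√P) (m(P) = -9*√(√(P + P) - 5) = -9*√(√(2*P) - 5) = -9*√(√2*√P - 5) = -9*√(-5 + √2*√P))
s(H, j) = H (s(H, j) = (-½*(-1)²*(-2))*H = (-½*1*(-2))*H = (-½*(-2))*H = 1*H = H)
D(u) = 3*u + 3*u² (D(u) = 3*(u*u + u) = 3*(u² + u) = 3*(u + u²) = 3*u + 3*u²)
-627*D(s(m(6), 2)) = -1881*(-9*√(-5 + √2*√6))*(1 - 9*√(-5 + √2*√6)) = -1881*(-9*√(-5 + 2*√3))*(1 - 9*√(-5 + 2*√3)) = -(-16929)*√(-5 + 2*√3)*(1 - 9*√(-5 + 2*√3)) = 16929*√(-5 + 2*√3)*(1 - 9*√(-5 + 2*√3))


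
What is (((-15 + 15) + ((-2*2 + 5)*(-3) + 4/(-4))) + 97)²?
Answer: 8649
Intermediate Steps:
(((-15 + 15) + ((-2*2 + 5)*(-3) + 4/(-4))) + 97)² = ((0 + ((-4 + 5)*(-3) - ¼*4)) + 97)² = ((0 + (1*(-3) - 1)) + 97)² = ((0 + (-3 - 1)) + 97)² = ((0 - 4) + 97)² = (-4 + 97)² = 93² = 8649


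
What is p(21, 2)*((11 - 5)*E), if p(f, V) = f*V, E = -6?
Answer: -1512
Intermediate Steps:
p(f, V) = V*f
p(21, 2)*((11 - 5)*E) = (2*21)*((11 - 5)*(-6)) = 42*(6*(-6)) = 42*(-36) = -1512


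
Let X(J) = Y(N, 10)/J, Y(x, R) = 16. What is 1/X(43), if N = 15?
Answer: 43/16 ≈ 2.6875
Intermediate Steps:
X(J) = 16/J
1/X(43) = 1/(16/43) = 43/16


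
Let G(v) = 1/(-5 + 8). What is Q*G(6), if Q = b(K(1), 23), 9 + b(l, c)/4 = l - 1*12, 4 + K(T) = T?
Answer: -32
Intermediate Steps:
K(T) = -4 + T
b(l, c) = -84 + 4*l (b(l, c) = -36 + 4*(l - 1*12) = -36 + 4*(l - 12) = -36 + 4*(-12 + l) = -36 + (-48 + 4*l) = -84 + 4*l)
Q = -96 (Q = -84 + 4*(-4 + 1) = -84 + 4*(-3) = -84 - 12 = -96)
G(v) = ⅓ (G(v) = 1/3 = ⅓)
Q*G(6) = -96*⅓ = -32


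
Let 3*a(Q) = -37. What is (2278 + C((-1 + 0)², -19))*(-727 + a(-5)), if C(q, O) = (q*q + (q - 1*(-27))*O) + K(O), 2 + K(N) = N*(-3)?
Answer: -3996836/3 ≈ -1.3323e+6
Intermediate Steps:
K(N) = -2 - 3*N (K(N) = -2 + N*(-3) = -2 - 3*N)
a(Q) = -37/3 (a(Q) = (⅓)*(-37) = -37/3)
C(q, O) = -2 + q² - 3*O + O*(27 + q) (C(q, O) = (q*q + (q - 1*(-27))*O) + (-2 - 3*O) = (q² + (q + 27)*O) + (-2 - 3*O) = (q² + (27 + q)*O) + (-2 - 3*O) = (q² + O*(27 + q)) + (-2 - 3*O) = -2 + q² - 3*O + O*(27 + q))
(2278 + C((-1 + 0)², -19))*(-727 + a(-5)) = (2278 + (-2 + ((-1 + 0)²)² + 24*(-19) - 19*(-1 + 0)²))*(-727 - 37/3) = (2278 + (-2 + ((-1)²)² - 456 - 19*(-1)²))*(-2218/3) = (2278 + (-2 + 1² - 456 - 19*1))*(-2218/3) = (2278 + (-2 + 1 - 456 - 19))*(-2218/3) = (2278 - 476)*(-2218/3) = 1802*(-2218/3) = -3996836/3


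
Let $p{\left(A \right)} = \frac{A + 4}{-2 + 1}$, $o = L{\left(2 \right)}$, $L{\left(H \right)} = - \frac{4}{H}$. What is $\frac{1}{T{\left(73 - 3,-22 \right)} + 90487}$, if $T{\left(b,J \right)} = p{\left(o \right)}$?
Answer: $\frac{1}{90485} \approx 1.1052 \cdot 10^{-5}$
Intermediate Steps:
$o = -2$ ($o = - \frac{4}{2} = \left(-4\right) \frac{1}{2} = -2$)
$p{\left(A \right)} = -4 - A$ ($p{\left(A \right)} = \frac{4 + A}{-1} = \left(4 + A\right) \left(-1\right) = -4 - A$)
$T{\left(b,J \right)} = -2$ ($T{\left(b,J \right)} = -4 - -2 = -4 + 2 = -2$)
$\frac{1}{T{\left(73 - 3,-22 \right)} + 90487} = \frac{1}{-2 + 90487} = \frac{1}{90485}$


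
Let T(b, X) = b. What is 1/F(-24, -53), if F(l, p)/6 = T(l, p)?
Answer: -1/144 ≈ -0.0069444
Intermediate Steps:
F(l, p) = 6*l
1/F(-24, -53) = 1/(6*(-24)) = 1/(-144) = -1/144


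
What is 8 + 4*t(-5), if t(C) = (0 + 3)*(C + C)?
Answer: -112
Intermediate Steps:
t(C) = 6*C (t(C) = 3*(2*C) = 6*C)
8 + 4*t(-5) = 8 + 4*(6*(-5)) = 8 + 4*(-30) = 8 - 120 = -112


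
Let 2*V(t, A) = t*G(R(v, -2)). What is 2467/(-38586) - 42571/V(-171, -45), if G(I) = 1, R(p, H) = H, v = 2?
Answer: 1094955785/2199402 ≈ 497.84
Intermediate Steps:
V(t, A) = t/2 (V(t, A) = (t*1)/2 = t/2)
2467/(-38586) - 42571/V(-171, -45) = 2467/(-38586) - 42571/((½)*(-171)) = 2467*(-1/38586) - 42571/(-171/2) = -2467/38586 - 42571*(-2/171) = -2467/38586 + 85142/171 = 1094955785/2199402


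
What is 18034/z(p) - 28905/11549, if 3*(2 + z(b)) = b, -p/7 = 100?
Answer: -322615464/4076797 ≈ -79.135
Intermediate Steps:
p = -700 (p = -7*100 = -700)
z(b) = -2 + b/3
18034/z(p) - 28905/11549 = 18034/(-2 + (⅓)*(-700)) - 28905/11549 = 18034/(-2 - 700/3) - 28905*1/11549 = 18034/(-706/3) - 28905/11549 = 18034*(-3/706) - 28905/11549 = -27051/353 - 28905/11549 = -322615464/4076797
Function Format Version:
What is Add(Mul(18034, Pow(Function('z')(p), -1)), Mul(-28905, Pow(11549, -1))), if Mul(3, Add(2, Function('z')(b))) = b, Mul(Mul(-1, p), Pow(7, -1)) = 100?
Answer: Rational(-322615464, 4076797) ≈ -79.135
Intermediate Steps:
p = -700 (p = Mul(-7, 100) = -700)
Function('z')(b) = Add(-2, Mul(Rational(1, 3), b))
Add(Mul(18034, Pow(Function('z')(p), -1)), Mul(-28905, Pow(11549, -1))) = Add(Mul(18034, Pow(Add(-2, Mul(Rational(1, 3), -700)), -1)), Mul(-28905, Pow(11549, -1))) = Add(Mul(18034, Pow(Add(-2, Rational(-700, 3)), -1)), Mul(-28905, Rational(1, 11549))) = Add(Mul(18034, Pow(Rational(-706, 3), -1)), Rational(-28905, 11549)) = Add(Mul(18034, Rational(-3, 706)), Rational(-28905, 11549)) = Add(Rational(-27051, 353), Rational(-28905, 11549)) = Rational(-322615464, 4076797)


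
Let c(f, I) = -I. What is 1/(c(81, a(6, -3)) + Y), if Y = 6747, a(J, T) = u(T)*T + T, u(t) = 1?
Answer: 1/6753 ≈ 0.00014808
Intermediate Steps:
a(J, T) = 2*T (a(J, T) = 1*T + T = T + T = 2*T)
1/(c(81, a(6, -3)) + Y) = 1/(-2*(-3) + 6747) = 1/(-1*(-6) + 6747) = 1/(6 + 6747) = 1/6753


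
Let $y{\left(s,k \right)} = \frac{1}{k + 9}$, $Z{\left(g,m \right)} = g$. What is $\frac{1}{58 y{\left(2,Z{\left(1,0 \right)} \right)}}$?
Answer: $\frac{5}{29} \approx 0.17241$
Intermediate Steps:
$y{\left(s,k \right)} = \frac{1}{9 + k}$
$\frac{1}{58 y{\left(2,Z{\left(1,0 \right)} \right)}} = \frac{1}{58 \frac{1}{9 + 1}} = \frac{1}{58 \cdot \frac{1}{10}} = \frac{1}{\frac{29}{5}} = \frac{5}{29}$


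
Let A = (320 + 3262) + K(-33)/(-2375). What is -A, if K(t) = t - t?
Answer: -3582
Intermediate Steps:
K(t) = 0
A = 3582 (A = (320 + 3262) + 0/(-2375) = 3582 + 0*(-1/2375) = 3582 + 0 = 3582)
-A = -1*3582 = -3582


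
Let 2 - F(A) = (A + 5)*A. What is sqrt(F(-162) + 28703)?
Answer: sqrt(3271) ≈ 57.193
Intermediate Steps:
F(A) = 2 - A*(5 + A) (F(A) = 2 - (A + 5)*A = 2 - (5 + A)*A = 2 - A*(5 + A))
sqrt(F(-162) + 28703) = sqrt((2 - 1*(-162)**2 - 5*(-162)) + 28703) = sqrt((2 - 1*26244 + 810) + 28703) = sqrt((2 - 26244 + 810) + 28703) = sqrt(-25432 + 28703) = sqrt(3271)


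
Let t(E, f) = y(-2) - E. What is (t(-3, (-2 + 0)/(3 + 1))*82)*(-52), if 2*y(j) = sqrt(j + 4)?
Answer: -12792 - 2132*sqrt(2) ≈ -15807.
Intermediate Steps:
y(j) = sqrt(4 + j)/2 (y(j) = sqrt(j + 4)/2 = sqrt(4 + j)/2)
t(E, f) = sqrt(2)/2 - E (t(E, f) = sqrt(4 - 2)/2 - E = sqrt(2)/2 - E)
(t(-3, (-2 + 0)/(3 + 1))*82)*(-52) = ((sqrt(2)/2 - 1*(-3))*82)*(-52) = ((sqrt(2)/2 + 3)*82)*(-52) = ((3 + sqrt(2)/2)*82)*(-52) = (246 + 41*sqrt(2))*(-52) = -12792 - 2132*sqrt(2)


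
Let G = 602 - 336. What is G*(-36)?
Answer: -9576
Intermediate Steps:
G = 266
G*(-36) = 266*(-36) = -9576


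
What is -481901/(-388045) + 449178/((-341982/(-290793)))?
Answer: 402267905135212/1053209565 ≈ 3.8195e+5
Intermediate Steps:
-481901/(-388045) + 449178/((-341982/(-290793))) = -481901*(-1/388045) + 449178/((-341982*(-1/290793))) = 68843/55435 + 449178/(113994/96931) = 68843/55435 + 449178*(96931/113994) = 68843/55435 + 7256545453/18999 = 402267905135212/1053209565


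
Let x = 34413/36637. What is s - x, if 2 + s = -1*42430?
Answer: -1554615597/36637 ≈ -42433.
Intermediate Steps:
s = -42432 (s = -2 - 1*42430 = -2 - 42430 = -42432)
x = 34413/36637 (x = 34413*(1/36637) = 34413/36637 ≈ 0.93930)
s - x = -42432 - 1*34413/36637 = -42432 - 34413/36637 = -1554615597/36637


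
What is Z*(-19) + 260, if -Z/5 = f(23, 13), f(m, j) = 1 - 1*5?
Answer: -120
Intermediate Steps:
f(m, j) = -4 (f(m, j) = 1 - 5 = -4)
Z = 20 (Z = -5*(-4) = 20)
Z*(-19) + 260 = 20*(-19) + 260 = -380 + 260 = -120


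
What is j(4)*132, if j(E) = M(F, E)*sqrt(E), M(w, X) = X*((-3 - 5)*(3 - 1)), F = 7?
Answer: -16896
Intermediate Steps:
M(w, X) = -16*X (M(w, X) = X*(-8*2) = X*(-16) = -16*X)
j(E) = -16*E**(3/2) (j(E) = (-16*E)*sqrt(E) = -16*E**(3/2))
j(4)*132 = -16*4**(3/2)*132 = -16*8*132 = -128*132 = -16896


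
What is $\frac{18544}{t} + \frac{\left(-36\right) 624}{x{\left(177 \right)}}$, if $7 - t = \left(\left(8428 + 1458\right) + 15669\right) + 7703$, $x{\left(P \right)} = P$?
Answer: $- \frac{250077584}{1961809} \approx -127.47$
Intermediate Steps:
$t = -33251$ ($t = 7 - \left(\left(\left(8428 + 1458\right) + 15669\right) + 7703\right) = 7 - \left(\left(9886 + 15669\right) + 7703\right) = 7 - \left(25555 + 7703\right) = 7 - 33258 = -33251$)
$\frac{18544}{t} + \frac{\left(-36\right) 624}{x{\left(177 \right)}} = \frac{18544}{-33251} + \frac{\left(-36\right) 624}{177} = 18544 \left(- \frac{1}{33251}\right) - \frac{7488}{59} = - \frac{18544}{33251} - \frac{7488}{59} = - \frac{250077584}{1961809}$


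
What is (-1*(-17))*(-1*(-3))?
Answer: 51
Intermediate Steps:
(-1*(-17))*(-1*(-3)) = 17*3 = 51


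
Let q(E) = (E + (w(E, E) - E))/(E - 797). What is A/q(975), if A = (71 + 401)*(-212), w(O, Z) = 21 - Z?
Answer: 168032/9 ≈ 18670.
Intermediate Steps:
q(E) = (21 - E)/(-797 + E) (q(E) = (E + ((21 - E) - E))/(E - 797) = (E + (21 - 2*E))/(-797 + E) = (21 - E)/(-797 + E))
A = -100064 (A = 472*(-212) = -100064)
A/q(975) = -100064*(-797 + 975)/(21 - 1*975) = -100064*178/(21 - 975) = -100064/((1/178)*(-954)) = -100064/(-477/89) = -100064*(-89/477) = 168032/9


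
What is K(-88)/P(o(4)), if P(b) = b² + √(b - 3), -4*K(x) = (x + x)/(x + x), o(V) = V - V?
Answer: I*√3/12 ≈ 0.14434*I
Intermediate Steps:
o(V) = 0
K(x) = -¼ (K(x) = -(x + x)/(4*(x + x)) = -2*x/(4*(2*x)) = -2*x*1/(2*x)/4 = -¼*1 = -¼)
P(b) = b² + √(-3 + b)
K(-88)/P(o(4)) = -1/(4*(0² + √(-3 + 0))) = -1/(4*(0 + √(-3))) = -1/(4*(0 + I*√3)) = -(-I*√3/3)/4 = -(-1)*I*√3/12 = I*√3/12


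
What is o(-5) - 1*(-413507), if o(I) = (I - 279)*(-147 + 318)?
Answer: 364943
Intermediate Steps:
o(I) = -47709 + 171*I (o(I) = (-279 + I)*171 = -47709 + 171*I)
o(-5) - 1*(-413507) = (-47709 + 171*(-5)) - 1*(-413507) = (-47709 - 855) + 413507 = -48564 + 413507 = 364943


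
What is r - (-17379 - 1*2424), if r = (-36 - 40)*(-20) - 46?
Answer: 21277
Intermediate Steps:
r = 1474 (r = -76*(-20) - 46 = 1520 - 46 = 1474)
r - (-17379 - 1*2424) = 1474 - (-17379 - 1*2424) = 1474 - (-17379 - 2424) = 1474 - 1*(-19803) = 1474 + 19803 = 21277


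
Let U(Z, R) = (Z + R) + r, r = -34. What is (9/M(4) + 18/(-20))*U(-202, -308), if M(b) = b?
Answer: -3672/5 ≈ -734.40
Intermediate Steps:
U(Z, R) = -34 + R + Z (U(Z, R) = (Z + R) - 34 = (R + Z) - 34 = -34 + R + Z)
(9/M(4) + 18/(-20))*U(-202, -308) = (9/4 + 18/(-20))*(-34 - 308 - 202) = (9*(¼) + 18*(-1/20))*(-544) = (9/4 - 9/10)*(-544) = (27/20)*(-544) = -3672/5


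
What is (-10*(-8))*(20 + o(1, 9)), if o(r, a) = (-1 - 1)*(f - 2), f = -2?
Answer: 2240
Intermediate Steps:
o(r, a) = 8 (o(r, a) = (-1 - 1)*(-2 - 2) = -2*(-4) = 8)
(-10*(-8))*(20 + o(1, 9)) = (-10*(-8))*(20 + 8) = 80*28 = 2240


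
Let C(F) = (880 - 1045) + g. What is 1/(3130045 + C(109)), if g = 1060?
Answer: 1/3130940 ≈ 3.1939e-7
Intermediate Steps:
C(F) = 895 (C(F) = (880 - 1045) + 1060 = -165 + 1060 = 895)
1/(3130045 + C(109)) = 1/(3130045 + 895) = 1/3130940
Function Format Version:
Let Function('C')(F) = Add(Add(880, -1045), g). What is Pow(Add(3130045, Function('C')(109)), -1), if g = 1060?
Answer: Rational(1, 3130940) ≈ 3.1939e-7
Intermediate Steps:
Function('C')(F) = 895 (Function('C')(F) = Add(Add(880, -1045), 1060) = Add(-165, 1060) = 895)
Pow(Add(3130045, Function('C')(109)), -1) = Pow(Add(3130045, 895), -1) = Pow(3130940, -1) = Rational(1, 3130940)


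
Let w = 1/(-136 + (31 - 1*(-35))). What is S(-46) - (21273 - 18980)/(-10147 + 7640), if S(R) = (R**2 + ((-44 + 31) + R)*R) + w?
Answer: 847774703/175490 ≈ 4830.9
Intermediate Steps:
w = -1/70 (w = 1/(-136 + (31 + 35)) = 1/(-136 + 66) = 1/(-70) = -1/70 ≈ -0.014286)
S(R) = -1/70 + R**2 + R*(-13 + R) (S(R) = (R**2 + ((-44 + 31) + R)*R) - 1/70 = (R**2 + (-13 + R)*R) - 1/70 = (R**2 + R*(-13 + R)) - 1/70 = -1/70 + R**2 + R*(-13 + R))
S(-46) - (21273 - 18980)/(-10147 + 7640) = (-1/70 - 13*(-46) + 2*(-46)**2) - (21273 - 18980)/(-10147 + 7640) = (-1/70 + 598 + 2*2116) - 2293/(-2507) = (-1/70 + 598 + 4232) - 2293*(-1)/2507 = 338099/70 - 1*(-2293/2507) = 338099/70 + 2293/2507 = 847774703/175490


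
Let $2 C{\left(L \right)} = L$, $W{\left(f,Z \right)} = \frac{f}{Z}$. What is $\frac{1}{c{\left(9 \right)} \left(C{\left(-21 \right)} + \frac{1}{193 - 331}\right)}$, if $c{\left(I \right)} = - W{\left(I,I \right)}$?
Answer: $\frac{69}{725} \approx 0.095172$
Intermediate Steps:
$C{\left(L \right)} = \frac{L}{2}$
$c{\left(I \right)} = -1$ ($c{\left(I \right)} = - \frac{I}{I} = \left(-1\right) 1 = -1$)
$\frac{1}{c{\left(9 \right)} \left(C{\left(-21 \right)} + \frac{1}{193 - 331}\right)} = \frac{1}{\left(-1\right) \left(\frac{1}{2} \left(-21\right) + \frac{1}{193 - 331}\right)} = \frac{1}{\left(-1\right) \left(- \frac{21}{2} + \frac{1}{-138}\right)} = \frac{1}{\left(-1\right) \left(- \frac{21}{2} - \frac{1}{138}\right)} = \frac{1}{\left(-1\right) \left(- \frac{725}{69}\right)} = \frac{1}{\frac{725}{69}} = \frac{69}{725}$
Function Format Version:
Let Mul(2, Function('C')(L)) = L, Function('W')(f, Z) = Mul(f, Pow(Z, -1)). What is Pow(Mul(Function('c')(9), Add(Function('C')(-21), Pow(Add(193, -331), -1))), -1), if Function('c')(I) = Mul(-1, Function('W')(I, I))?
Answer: Rational(69, 725) ≈ 0.095172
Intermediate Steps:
Function('C')(L) = Mul(Rational(1, 2), L)
Function('c')(I) = -1 (Function('c')(I) = Mul(-1, Mul(I, Pow(I, -1))) = Mul(-1, 1) = -1)
Pow(Mul(Function('c')(9), Add(Function('C')(-21), Pow(Add(193, -331), -1))), -1) = Pow(Mul(-1, Add(Mul(Rational(1, 2), -21), Pow(Add(193, -331), -1))), -1) = Pow(Mul(-1, Add(Rational(-21, 2), Pow(-138, -1))), -1) = Pow(Mul(-1, Add(Rational(-21, 2), Rational(-1, 138))), -1) = Pow(Mul(-1, Rational(-725, 69)), -1) = Pow(Rational(725, 69), -1) = Rational(69, 725)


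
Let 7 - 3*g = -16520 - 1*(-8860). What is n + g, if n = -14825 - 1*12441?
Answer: -74131/3 ≈ -24710.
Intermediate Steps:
g = 7667/3 (g = 7/3 - (-16520 - 1*(-8860))/3 = 7/3 - (-16520 + 8860)/3 = 7/3 - ⅓*(-7660) = 7/3 + 7660/3 = 7667/3 ≈ 2555.7)
n = -27266 (n = -14825 - 12441 = -27266)
n + g = -27266 + 7667/3 = -74131/3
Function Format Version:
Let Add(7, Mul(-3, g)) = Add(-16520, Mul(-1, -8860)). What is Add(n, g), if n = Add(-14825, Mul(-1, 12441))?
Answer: Rational(-74131, 3) ≈ -24710.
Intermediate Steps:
g = Rational(7667, 3) (g = Add(Rational(7, 3), Mul(Rational(-1, 3), Add(-16520, Mul(-1, -8860)))) = Add(Rational(7, 3), Mul(Rational(-1, 3), Add(-16520, 8860))) = Add(Rational(7, 3), Mul(Rational(-1, 3), -7660)) = Add(Rational(7, 3), Rational(7660, 3)) = Rational(7667, 3) ≈ 2555.7)
n = -27266 (n = Add(-14825, -12441) = -27266)
Add(n, g) = Add(-27266, Rational(7667, 3)) = Rational(-74131, 3)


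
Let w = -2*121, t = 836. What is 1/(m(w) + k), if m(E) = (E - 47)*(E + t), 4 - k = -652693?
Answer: 1/481031 ≈ 2.0789e-6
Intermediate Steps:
k = 652697 (k = 4 - 1*(-652693) = 4 + 652693 = 652697)
w = -242
m(E) = (-47 + E)*(836 + E) (m(E) = (E - 47)*(E + 836) = (-47 + E)*(836 + E))
1/(m(w) + k) = 1/((-39292 + (-242)**2 + 789*(-242)) + 652697) = 1/((-39292 + 58564 - 190938) + 652697) = 1/(-171666 + 652697) = 1/481031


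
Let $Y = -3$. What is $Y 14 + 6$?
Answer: $-36$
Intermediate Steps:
$Y 14 + 6 = \left(-3\right) 14 + 6 = -42 + 6 = -36$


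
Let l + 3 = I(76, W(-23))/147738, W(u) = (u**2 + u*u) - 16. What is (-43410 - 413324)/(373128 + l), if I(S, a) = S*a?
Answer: -33738483846/27562410221 ≈ -1.2241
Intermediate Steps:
W(u) = -16 + 2*u**2 (W(u) = (u**2 + u**2) - 16 = 2*u**2 - 16 = -16 + 2*u**2)
l = -182011/73869 (l = -3 + (76*(-16 + 2*(-23)**2))/147738 = -3 + (76*(-16 + 2*529))*(1/147738) = -3 + (76*(-16 + 1058))*(1/147738) = -3 + (76*1042)*(1/147738) = -3 + 79192*(1/147738) = -3 + 39596/73869 = -182011/73869 ≈ -2.4640)
(-43410 - 413324)/(373128 + l) = (-43410 - 413324)/(373128 - 182011/73869) = -456734/27562410221/73869 = -456734*73869/27562410221 = -33738483846/27562410221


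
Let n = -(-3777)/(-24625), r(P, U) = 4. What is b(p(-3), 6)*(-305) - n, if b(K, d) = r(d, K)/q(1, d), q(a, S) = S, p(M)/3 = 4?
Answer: -15009919/73875 ≈ -203.18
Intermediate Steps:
p(M) = 12 (p(M) = 3*4 = 12)
b(K, d) = 4/d
n = -3777/24625 (n = -(-3777)*(-1)/24625 = -1*3777/24625 = -3777/24625 ≈ -0.15338)
b(p(-3), 6)*(-305) - n = (4/6)*(-305) - 1*(-3777/24625) = (4*(1/6))*(-305) + 3777/24625 = (2/3)*(-305) + 3777/24625 = -610/3 + 3777/24625 = -15009919/73875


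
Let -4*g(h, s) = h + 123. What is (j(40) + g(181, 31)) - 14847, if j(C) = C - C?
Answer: -14923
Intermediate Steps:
g(h, s) = -123/4 - h/4 (g(h, s) = -(h + 123)/4 = -(123 + h)/4 = -123/4 - h/4)
j(C) = 0
(j(40) + g(181, 31)) - 14847 = (0 + (-123/4 - ¼*181)) - 14847 = (0 + (-123/4 - 181/4)) - 14847 = (0 - 76) - 14847 = -76 - 14847 = -14923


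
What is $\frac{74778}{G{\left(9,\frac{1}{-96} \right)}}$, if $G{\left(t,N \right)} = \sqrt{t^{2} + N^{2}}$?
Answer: $\frac{7178688 \sqrt{746497}}{746497} \approx 8308.7$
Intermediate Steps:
$G{\left(t,N \right)} = \sqrt{N^{2} + t^{2}}$
$\frac{74778}{G{\left(9,\frac{1}{-96} \right)}} = \frac{74778}{\sqrt{\left(\frac{1}{-96}\right)^{2} + 9^{2}}} = \frac{74778}{\sqrt{\left(- \frac{1}{96}\right)^{2} + 81}} = \frac{74778}{\sqrt{\frac{1}{9216} + 81}} = \frac{74778}{\sqrt{\frac{746497}{9216}}} = \frac{74778}{\frac{1}{96} \sqrt{746497}} = 74778 \frac{96 \sqrt{746497}}{746497} = \frac{7178688 \sqrt{746497}}{746497}$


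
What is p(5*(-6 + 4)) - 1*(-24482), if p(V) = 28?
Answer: 24510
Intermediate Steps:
p(5*(-6 + 4)) - 1*(-24482) = 28 - 1*(-24482) = 28 + 24482 = 24510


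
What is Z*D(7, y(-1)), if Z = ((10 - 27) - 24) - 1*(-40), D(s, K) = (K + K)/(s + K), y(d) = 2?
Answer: -4/9 ≈ -0.44444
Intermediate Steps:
D(s, K) = 2*K/(K + s) (D(s, K) = (2*K)/(K + s) = 2*K/(K + s))
Z = -1 (Z = (-17 - 24) + 40 = -41 + 40 = -1)
Z*D(7, y(-1)) = -2*2/(2 + 7) = -2*2/9 = -1*4/9 = -4/9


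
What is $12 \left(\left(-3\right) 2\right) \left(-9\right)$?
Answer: $648$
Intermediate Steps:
$12 \left(\left(-3\right) 2\right) \left(-9\right) = 12 \left(-6\right) \left(-9\right) = \left(-72\right) \left(-9\right) = 648$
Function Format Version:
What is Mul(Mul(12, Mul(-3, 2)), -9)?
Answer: 648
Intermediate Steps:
Mul(Mul(12, Mul(-3, 2)), -9) = Mul(Mul(12, -6), -9) = Mul(-72, -9) = 648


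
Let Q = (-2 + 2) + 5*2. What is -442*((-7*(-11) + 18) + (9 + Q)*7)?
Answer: -100776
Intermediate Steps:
Q = 10 (Q = 0 + 10 = 10)
-442*((-7*(-11) + 18) + (9 + Q)*7) = -442*((-7*(-11) + 18) + (9 + 10)*7) = -442*((77 + 18) + 19*7) = -442*(95 + 133) = -442*228 = -100776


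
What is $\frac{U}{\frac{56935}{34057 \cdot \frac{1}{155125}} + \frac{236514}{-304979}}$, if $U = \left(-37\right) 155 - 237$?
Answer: $- \frac{62029192063516}{2693579244038327} \approx -0.023029$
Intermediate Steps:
$U = -5972$ ($U = -5735 - 237 = -5972$)
$\frac{U}{\frac{56935}{34057 \cdot \frac{1}{155125}} + \frac{236514}{-304979}} = - \frac{5972}{\frac{56935}{34057 \cdot \frac{1}{155125}} + \frac{236514}{-304979}} = - \frac{5972}{\frac{56935}{34057 \cdot \frac{1}{155125}} + 236514 \left(- \frac{1}{304979}\right)} = - \frac{5972}{\frac{56935}{\frac{34057}{155125}} - \frac{236514}{304979}} = - \frac{5972}{56935 \cdot \frac{155125}{34057} - \frac{236514}{304979}} = - \frac{5972}{\frac{8832041875}{34057} - \frac{236514}{304979}} = - \frac{5972}{\frac{2693579244038327}{10386669803}} = \left(-5972\right) \frac{10386669803}{2693579244038327} = - \frac{62029192063516}{2693579244038327}$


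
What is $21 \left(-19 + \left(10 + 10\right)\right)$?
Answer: $21$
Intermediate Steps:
$21 \left(-19 + \left(10 + 10\right)\right) = 21 \left(-19 + 20\right) = 21 \cdot 1 = 21$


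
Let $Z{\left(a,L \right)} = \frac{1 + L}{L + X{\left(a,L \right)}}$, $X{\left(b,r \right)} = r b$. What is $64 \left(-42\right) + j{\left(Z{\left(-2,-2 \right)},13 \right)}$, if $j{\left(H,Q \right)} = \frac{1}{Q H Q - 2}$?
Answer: $- \frac{465026}{173} \approx -2688.0$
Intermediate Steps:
$X{\left(b,r \right)} = b r$
$Z{\left(a,L \right)} = \frac{1 + L}{L + L a}$ ($Z{\left(a,L \right)} = \frac{1 + L}{L + a L} = \frac{1 + L}{L + L a}$)
$j{\left(H,Q \right)} = \frac{1}{-2 + H Q^{2}}$ ($j{\left(H,Q \right)} = \frac{1}{H Q Q - 2} = \frac{1}{H Q^{2} - 2} = \frac{1}{-2 + H Q^{2}}$)
$64 \left(-42\right) + j{\left(Z{\left(-2,-2 \right)},13 \right)} = 64 \left(-42\right) + \frac{1}{-2 + \frac{1 - 2}{\left(-2\right) \left(1 - 2\right)} 13^{2}} = -2688 + \frac{1}{-2 + \left(- \frac{1}{2}\right) \frac{1}{-1} \left(-1\right) 169} = -2688 + \frac{1}{-2 + \left(- \frac{1}{2}\right) \left(-1\right) \left(-1\right) 169} = -2688 + \frac{1}{-2 - \frac{169}{2}} = -2688 + \frac{1}{- \frac{173}{2}} = -2688 - \frac{2}{173} = - \frac{465026}{173}$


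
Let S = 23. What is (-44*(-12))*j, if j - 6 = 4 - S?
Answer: -6864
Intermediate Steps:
j = -13 (j = 6 + (4 - 1*23) = 6 + (4 - 23) = 6 - 19 = -13)
(-44*(-12))*j = -44*(-12)*(-13) = 528*(-13) = -6864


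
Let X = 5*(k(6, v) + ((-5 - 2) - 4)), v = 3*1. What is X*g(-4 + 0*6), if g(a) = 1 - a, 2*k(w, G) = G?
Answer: -475/2 ≈ -237.50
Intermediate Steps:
v = 3
k(w, G) = G/2
X = -95/2 (X = 5*((1/2)*3 + ((-5 - 2) - 4)) = 5*(3/2 + (-7 - 4)) = 5*(3/2 - 11) = 5*(-19/2) = -95/2 ≈ -47.500)
X*g(-4 + 0*6) = -95*(1 - (-4 + 0*6))/2 = -95*(1 - (-4 + 0))/2 = -95*(1 - 1*(-4))/2 = -95*(1 + 4)/2 = -95/2*5 = -475/2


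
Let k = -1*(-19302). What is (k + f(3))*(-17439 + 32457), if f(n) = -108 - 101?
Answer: 286738674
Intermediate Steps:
f(n) = -209
k = 19302
(k + f(3))*(-17439 + 32457) = (19302 - 209)*(-17439 + 32457) = 19093*15018 = 286738674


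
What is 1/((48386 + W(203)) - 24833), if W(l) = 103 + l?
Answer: 1/23859 ≈ 4.1913e-5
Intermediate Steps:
1/((48386 + W(203)) - 24833) = 1/((48386 + (103 + 203)) - 24833) = 1/((48386 + 306) - 24833) = 1/(48692 - 24833) = 1/23859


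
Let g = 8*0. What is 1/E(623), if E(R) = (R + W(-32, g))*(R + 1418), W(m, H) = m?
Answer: 1/1206231 ≈ 8.2903e-7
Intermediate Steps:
g = 0
E(R) = (-32 + R)*(1418 + R) (E(R) = (R - 32)*(R + 1418) = (-32 + R)*(1418 + R))
1/E(623) = 1/(-45376 + 623² + 1386*623) = 1/(-45376 + 388129 + 863478) = 1/1206231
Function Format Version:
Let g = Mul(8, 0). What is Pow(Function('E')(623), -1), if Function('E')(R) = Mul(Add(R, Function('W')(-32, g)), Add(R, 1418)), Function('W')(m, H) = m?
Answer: Rational(1, 1206231) ≈ 8.2903e-7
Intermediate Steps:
g = 0
Function('E')(R) = Mul(Add(-32, R), Add(1418, R)) (Function('E')(R) = Mul(Add(R, -32), Add(R, 1418)) = Mul(Add(-32, R), Add(1418, R)))
Pow(Function('E')(623), -1) = Pow(Add(-45376, Pow(623, 2), Mul(1386, 623)), -1) = Pow(Add(-45376, 388129, 863478), -1) = Pow(1206231, -1) = Rational(1, 1206231)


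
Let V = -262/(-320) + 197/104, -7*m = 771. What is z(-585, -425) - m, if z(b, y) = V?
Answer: 1643181/14560 ≈ 112.86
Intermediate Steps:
m = -771/7 (m = -⅐*771 = -771/7 ≈ -110.14)
V = 5643/2080 (V = -262*(-1/320) + 197*(1/104) = 131/160 + 197/104 = 5643/2080 ≈ 2.7130)
z(b, y) = 5643/2080
z(-585, -425) - m = 5643/2080 - 1*(-771/7) = 5643/2080 + 771/7 = 1643181/14560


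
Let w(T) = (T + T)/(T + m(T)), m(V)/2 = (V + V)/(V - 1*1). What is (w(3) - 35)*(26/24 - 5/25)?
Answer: -5459/180 ≈ -30.328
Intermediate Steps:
m(V) = 4*V/(-1 + V) (m(V) = 2*((V + V)/(V - 1*1)) = 2*((2*V)/(V - 1)) = 2*((2*V)/(-1 + V)) = 2*(2*V/(-1 + V)) = 4*V/(-1 + V))
w(T) = 2*T/(T + 4*T/(-1 + T)) (w(T) = (T + T)/(T + 4*T/(-1 + T)) = (2*T)/(T + 4*T/(-1 + T)) = 2*T/(T + 4*T/(-1 + T)))
(w(3) - 35)*(26/24 - 5/25) = (2*(-1 + 3)/(3 + 3) - 35)*(26/24 - 5/25) = (2*2/6 - 35)*(26*(1/24) - 5*1/25) = (2*(⅙)*2 - 35)*(13/12 - ⅕) = (⅔ - 35)*(53/60) = -103/3*53/60 = -5459/180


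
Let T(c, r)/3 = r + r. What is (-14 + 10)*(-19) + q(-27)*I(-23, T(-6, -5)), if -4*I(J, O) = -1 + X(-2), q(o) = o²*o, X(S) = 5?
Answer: 19759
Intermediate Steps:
q(o) = o³
T(c, r) = 6*r (T(c, r) = 3*(r + r) = 3*(2*r) = 6*r)
I(J, O) = -1 (I(J, O) = -(-1 + 5)/4 = -¼*4 = -1)
(-14 + 10)*(-19) + q(-27)*I(-23, T(-6, -5)) = (-14 + 10)*(-19) + (-27)³*(-1) = -4*(-19) - 19683*(-1) = 76 + 19683 = 19759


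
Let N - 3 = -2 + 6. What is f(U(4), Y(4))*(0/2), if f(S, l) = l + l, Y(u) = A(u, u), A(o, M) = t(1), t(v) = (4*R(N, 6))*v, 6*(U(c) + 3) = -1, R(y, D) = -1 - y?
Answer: 0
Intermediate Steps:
N = 7 (N = 3 + (-2 + 6) = 3 + 4 = 7)
U(c) = -19/6 (U(c) = -3 + (⅙)*(-1) = -3 - ⅙ = -19/6)
t(v) = -32*v (t(v) = (4*(-1 - 1*7))*v = (4*(-1 - 7))*v = (4*(-8))*v = -32*v)
A(o, M) = -32 (A(o, M) = -32*1 = -32)
Y(u) = -32
f(S, l) = 2*l
f(U(4), Y(4))*(0/2) = (2*(-32))*(0/2) = -0/2 = -64*0 = 0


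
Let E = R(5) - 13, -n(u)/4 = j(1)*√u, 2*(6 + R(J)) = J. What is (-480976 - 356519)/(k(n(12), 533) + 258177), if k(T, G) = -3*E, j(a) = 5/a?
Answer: -558330/172151 ≈ -3.2433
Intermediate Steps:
R(J) = -6 + J/2
n(u) = -20*√u (n(u) = -4*5/1*√u = -4*5*1*√u = -20*√u)
E = -33/2 (E = (-6 + (½)*5) - 13 = (-6 + 5/2) - 13 = -7/2 - 13 = -33/2 ≈ -16.500)
k(T, G) = 99/2 (k(T, G) = -3*(-33/2) = 99/2)
(-480976 - 356519)/(k(n(12), 533) + 258177) = (-480976 - 356519)/(99/2 + 258177) = -837495/516453/2 = -837495*2/516453 = -558330/172151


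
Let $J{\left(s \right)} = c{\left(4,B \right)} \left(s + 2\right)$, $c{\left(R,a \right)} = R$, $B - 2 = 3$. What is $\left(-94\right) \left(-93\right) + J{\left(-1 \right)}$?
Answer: $8746$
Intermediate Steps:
$B = 5$ ($B = 2 + 3 = 5$)
$J{\left(s \right)} = 8 + 4 s$ ($J{\left(s \right)} = 4 \left(s + 2\right) = 4 \left(2 + s\right) = 8 + 4 s$)
$\left(-94\right) \left(-93\right) + J{\left(-1 \right)} = \left(-94\right) \left(-93\right) + \left(8 + 4 \left(-1\right)\right) = 8742 + \left(8 - 4\right) = 8742 + 4 = 8746$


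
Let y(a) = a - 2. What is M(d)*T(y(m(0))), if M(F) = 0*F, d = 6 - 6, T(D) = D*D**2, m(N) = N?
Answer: 0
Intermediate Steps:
y(a) = -2 + a
T(D) = D**3
d = 0
M(F) = 0
M(d)*T(y(m(0))) = 0*(-2 + 0)**3 = 0*(-2)**3 = 0*(-8) = 0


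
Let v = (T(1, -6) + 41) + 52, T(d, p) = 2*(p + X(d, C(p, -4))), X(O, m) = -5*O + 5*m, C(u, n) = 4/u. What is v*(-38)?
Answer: -7334/3 ≈ -2444.7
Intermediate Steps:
T(d, p) = -10*d + 2*p + 40/p (T(d, p) = 2*(p + (-5*d + 5*(4/p))) = 2*(p + (-5*d + 20/p)) = 2*(p - 5*d + 20/p) = -10*d + 2*p + 40/p)
v = 193/3 (v = ((-10*1 + 2*(-6) + 40/(-6)) + 41) + 52 = ((-10 - 12 + 40*(-⅙)) + 41) + 52 = ((-10 - 12 - 20/3) + 41) + 52 = (-86/3 + 41) + 52 = 37/3 + 52 = 193/3 ≈ 64.333)
v*(-38) = (193/3)*(-38) = -7334/3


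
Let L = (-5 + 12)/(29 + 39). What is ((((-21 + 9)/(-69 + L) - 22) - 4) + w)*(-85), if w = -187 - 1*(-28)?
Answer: 14720453/937 ≈ 15710.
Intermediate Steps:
w = -159 (w = -187 + 28 = -159)
L = 7/68 ≈ 0.10294
((((-21 + 9)/(-69 + L) - 22) - 4) + w)*(-85) = ((((-21 + 9)/(-69 + 7/68) - 22) - 4) - 159)*(-85) = (((-12/(-4685/68) - 22) - 4) - 159)*(-85) = (((-12*(-68/4685) - 22) - 4) - 159)*(-85) = (((816/4685 - 22) - 4) - 159)*(-85) = ((-102254/4685 - 4) - 159)*(-85) = (-120994/4685 - 159)*(-85) = -865909/4685*(-85) = 14720453/937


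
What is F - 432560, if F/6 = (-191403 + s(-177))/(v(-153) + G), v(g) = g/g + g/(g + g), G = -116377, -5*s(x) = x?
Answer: -503382380744/1163755 ≈ -4.3255e+5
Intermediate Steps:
s(x) = -x/5
v(g) = 3/2 (v(g) = 1 + g/((2*g)) = 1 + g*(1/(2*g)) = 1 + ½ = 3/2)
F = 11482056/1163755 (F = 6*((-191403 - ⅕*(-177))/(3/2 - 116377)) = 6*((-191403 + 177/5)/(-232751/2)) = 6*(-956838/5*(-2/232751)) = 6*(1913676/1163755) = 11482056/1163755 ≈ 9.8664)
F - 432560 = 11482056/1163755 - 432560 = -503382380744/1163755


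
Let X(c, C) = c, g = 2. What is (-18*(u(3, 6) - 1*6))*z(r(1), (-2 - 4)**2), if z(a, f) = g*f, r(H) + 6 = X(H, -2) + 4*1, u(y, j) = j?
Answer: 0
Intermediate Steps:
r(H) = -2 + H (r(H) = -6 + (H + 4*1) = -6 + (H + 4) = -6 + (4 + H) = -2 + H)
z(a, f) = 2*f
(-18*(u(3, 6) - 1*6))*z(r(1), (-2 - 4)**2) = (-18*(6 - 1*6))*(2*(-2 - 4)**2) = (-18*(6 - 6))*(2*(-6)**2) = (-18*0)*(2*36) = 0*72 = 0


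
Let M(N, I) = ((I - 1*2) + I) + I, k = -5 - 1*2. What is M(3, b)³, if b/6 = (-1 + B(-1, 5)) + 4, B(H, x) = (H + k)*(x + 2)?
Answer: -873722816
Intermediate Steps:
k = -7 (k = -5 - 2 = -7)
B(H, x) = (-7 + H)*(2 + x) (B(H, x) = (H - 7)*(x + 2) = (-7 + H)*(2 + x))
b = -318 (b = 6*((-1 + (-14 - 7*5 + 2*(-1) - 1*5)) + 4) = 6*((-1 + (-14 - 35 - 2 - 5)) + 4) = 6*((-1 - 56) + 4) = 6*(-57 + 4) = 6*(-53) = -318)
M(N, I) = -2 + 3*I (M(N, I) = ((I - 2) + I) + I = ((-2 + I) + I) + I = (-2 + 2*I) + I = -2 + 3*I)
M(3, b)³ = (-2 + 3*(-318))³ = (-2 - 954)³ = (-956)³ = -873722816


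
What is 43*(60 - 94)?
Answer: -1462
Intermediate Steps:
43*(60 - 94) = 43*(-34) = -1462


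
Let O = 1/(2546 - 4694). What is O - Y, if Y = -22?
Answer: 47255/2148 ≈ 22.000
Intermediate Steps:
O = -1/2148 (O = 1/(-2148) = -1/2148 ≈ -0.00046555)
O - Y = -1/2148 - 1*(-22) = -1/2148 + 22 = 47255/2148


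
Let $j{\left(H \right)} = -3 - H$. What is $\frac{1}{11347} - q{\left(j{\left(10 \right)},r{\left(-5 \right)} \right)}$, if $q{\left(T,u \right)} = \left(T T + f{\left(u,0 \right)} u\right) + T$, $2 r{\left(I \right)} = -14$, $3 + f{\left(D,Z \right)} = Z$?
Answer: $- \frac{2008418}{11347} \approx -177.0$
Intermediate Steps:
$f{\left(D,Z \right)} = -3 + Z$
$r{\left(I \right)} = -7$ ($r{\left(I \right)} = \frac{1}{2} \left(-14\right) = -7$)
$q{\left(T,u \right)} = T + T^{2} - 3 u$ ($q{\left(T,u \right)} = \left(T T + \left(-3 + 0\right) u\right) + T = \left(T^{2} - 3 u\right) + T = T + T^{2} - 3 u$)
$\frac{1}{11347} - q{\left(j{\left(10 \right)},r{\left(-5 \right)} \right)} = \frac{1}{11347} - \left(\left(-3 - 10\right) + \left(-3 - 10\right)^{2} - -21\right) = \frac{1}{11347} - \left(\left(-3 - 10\right) + \left(-3 - 10\right)^{2} + 21\right) = \frac{1}{11347} - \left(-13 + \left(-13\right)^{2} + 21\right) = \frac{1}{11347} - \left(-13 + 169 + 21\right) = \frac{1}{11347} - 177 = - \frac{2008418}{11347}$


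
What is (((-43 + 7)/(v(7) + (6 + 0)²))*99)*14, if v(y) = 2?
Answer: -24948/19 ≈ -1313.1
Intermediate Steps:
(((-43 + 7)/(v(7) + (6 + 0)²))*99)*14 = (((-43 + 7)/(2 + (6 + 0)²))*99)*14 = (-36/(2 + 6²)*99)*14 = (-36/(2 + 36)*99)*14 = (-36/38*99)*14 = (-36*1/38*99)*14 = -18/19*99*14 = -1782/19*14 = -24948/19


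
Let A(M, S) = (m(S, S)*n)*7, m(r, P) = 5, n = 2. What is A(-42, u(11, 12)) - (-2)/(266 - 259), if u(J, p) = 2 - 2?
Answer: 492/7 ≈ 70.286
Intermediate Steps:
u(J, p) = 0
A(M, S) = 70 (A(M, S) = (5*2)*7 = 10*7 = 70)
A(-42, u(11, 12)) - (-2)/(266 - 259) = 70 - (-2)/(266 - 259) = 70 - (-2)/7 = 70 - 1*(-2/7) = 70 + 2/7 = 492/7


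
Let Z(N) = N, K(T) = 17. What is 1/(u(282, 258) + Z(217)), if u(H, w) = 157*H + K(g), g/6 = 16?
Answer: 1/44508 ≈ 2.2468e-5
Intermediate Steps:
g = 96 (g = 6*16 = 96)
u(H, w) = 17 + 157*H (u(H, w) = 157*H + 17 = 17 + 157*H)
1/(u(282, 258) + Z(217)) = 1/((17 + 157*282) + 217) = 1/((17 + 44274) + 217) = 1/(44291 + 217) = 1/44508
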